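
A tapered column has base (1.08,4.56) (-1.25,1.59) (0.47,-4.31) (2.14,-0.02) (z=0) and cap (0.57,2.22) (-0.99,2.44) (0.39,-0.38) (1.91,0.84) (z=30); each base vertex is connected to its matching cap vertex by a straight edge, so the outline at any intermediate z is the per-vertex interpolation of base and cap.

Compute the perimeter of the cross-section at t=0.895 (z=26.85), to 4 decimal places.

Cross-section at t=0.895: each vertex is (1-t)·p0[i] + t·p1[i].
  v1: (1-0.895)·(1.08,4.56) + 0.895·(0.57,2.22) = (0.6235,2.4657)
  v2: (1-0.895)·(-1.25,1.59) + 0.895·(-0.99,2.44) = (-1.0173,2.3508)
  v3: (1-0.895)·(0.47,-4.31) + 0.895·(0.39,-0.38) = (0.3984,-0.7926)
  v4: (1-0.895)·(2.14,-0.02) + 0.895·(1.91,0.84) = (1.9341,0.7497)
Perimeter = Σ |v_{i+1} − v_i|:
  edge 1→2: √(-1.6408² + -0.1149²) = 1.6449 (running 1.6449)
  edge 2→3: √(1.4157² + -3.1434²) = 3.4475 (running 5.0924)
  edge 3→4: √(1.5357² + 1.5423²) = 2.1766 (running 7.2689)
  edge 4→1: √(-1.3106² + 1.7160²) = 2.1592 (running 9.4282)
Perimeter = 9.4282

Perimeter at t=0.895: 9.4282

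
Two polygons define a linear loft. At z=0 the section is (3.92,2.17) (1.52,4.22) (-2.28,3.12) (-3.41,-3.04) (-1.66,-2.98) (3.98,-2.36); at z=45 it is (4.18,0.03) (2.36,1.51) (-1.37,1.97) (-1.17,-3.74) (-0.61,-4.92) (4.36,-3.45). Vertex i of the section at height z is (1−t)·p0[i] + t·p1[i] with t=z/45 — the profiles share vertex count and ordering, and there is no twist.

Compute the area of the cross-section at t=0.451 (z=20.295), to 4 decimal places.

Cross-section at t=0.451: each vertex is (1-t)·p0[i] + t·p1[i].
  v1: (1-0.451)·(3.92,2.17) + 0.451·(4.18,0.03) = (4.0373,1.2049)
  v2: (1-0.451)·(1.52,4.22) + 0.451·(2.36,1.51) = (1.8988,2.9978)
  v3: (1-0.451)·(-2.28,3.12) + 0.451·(-1.37,1.97) = (-1.8696,2.6014)
  v4: (1-0.451)·(-3.41,-3.04) + 0.451·(-1.17,-3.74) = (-2.3998,-3.3557)
  v5: (1-0.451)·(-1.66,-2.98) + 0.451·(-0.61,-4.92) = (-1.1864,-3.8549)
  v6: (1-0.451)·(3.98,-2.36) + 0.451·(4.36,-3.45) = (4.1514,-2.8516)
Shoelace sum Σ(x_i·y_{i+1} − x_{i+1}·y_i):
  i=1: 4.0373·2.9978 − 1.8988·1.2049 = +9.8150 (running +9.8150)
  i=2: 1.8988·2.6014 − -1.8696·2.9978 = +10.5442 (running +20.3592)
  i=3: -1.8696·-3.3557 − -2.3998·2.6014 = +12.5164 (running +32.8756)
  i=4: -2.3998·-3.8549 − -1.1864·-3.3557 = +5.2696 (running +38.1452)
  i=5: -1.1864·-2.8516 − 4.1514·-3.8549 = +19.3866 (running +57.5318)
  i=6: 4.1514·1.2049 − 4.0373·-2.8516 = +16.5144 (running +74.0462)
Area = |Σ|/2 = |74.0462|/2 = 37.0231

Area at t=0.451: 37.0231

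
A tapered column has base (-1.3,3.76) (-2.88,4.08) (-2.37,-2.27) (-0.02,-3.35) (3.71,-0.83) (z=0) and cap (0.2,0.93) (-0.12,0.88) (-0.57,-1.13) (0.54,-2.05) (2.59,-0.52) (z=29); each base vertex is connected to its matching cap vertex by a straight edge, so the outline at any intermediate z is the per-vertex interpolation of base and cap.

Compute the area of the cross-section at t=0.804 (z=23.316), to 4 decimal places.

Cross-section at t=0.804: each vertex is (1-t)·p0[i] + t·p1[i].
  v1: (1-0.804)·(-1.3,3.76) + 0.804·(0.2,0.93) = (-0.0940,1.4847)
  v2: (1-0.804)·(-2.88,4.08) + 0.804·(-0.12,0.88) = (-0.6610,1.5072)
  v3: (1-0.804)·(-2.37,-2.27) + 0.804·(-0.57,-1.13) = (-0.9228,-1.3534)
  v4: (1-0.804)·(-0.02,-3.35) + 0.804·(0.54,-2.05) = (0.4302,-2.3048)
  v5: (1-0.804)·(3.71,-0.83) + 0.804·(2.59,-0.52) = (2.8095,-0.5808)
Shoelace sum Σ(x_i·y_{i+1} − x_{i+1}·y_i):
  i=1: -0.0940·1.5072 − -0.6610·1.4847 = +0.8396 (running +0.8396)
  i=2: -0.6610·-1.3534 − -0.9228·1.5072 = +2.2854 (running +3.1251)
  i=3: -0.9228·-2.3048 − 0.4302·-1.3534 = +2.7092 (running +5.8342)
  i=4: 0.4302·-0.5808 − 2.8095·-2.3048 = +6.2255 (running +12.0597)
  i=5: 2.8095·1.4847 − -0.0940·-0.5808 = +4.1166 (running +16.1764)
Area = |Σ|/2 = |16.1764|/2 = 8.0882

Area at t=0.804: 8.0882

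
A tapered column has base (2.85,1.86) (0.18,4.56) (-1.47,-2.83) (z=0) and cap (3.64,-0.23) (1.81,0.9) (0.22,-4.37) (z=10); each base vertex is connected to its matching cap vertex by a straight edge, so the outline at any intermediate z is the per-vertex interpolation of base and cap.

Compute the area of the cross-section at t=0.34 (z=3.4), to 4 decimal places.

Area at t=0.34: 9.7160

Cross-section at t=0.34: each vertex is (1-t)·p0[i] + t·p1[i].
  v1: (1-0.34)·(2.85,1.86) + 0.34·(3.64,-0.23) = (3.1186,1.1494)
  v2: (1-0.34)·(0.18,4.56) + 0.34·(1.81,0.9) = (0.7342,3.3156)
  v3: (1-0.34)·(-1.47,-2.83) + 0.34·(0.22,-4.37) = (-0.8954,-3.3536)
Shoelace sum Σ(x_i·y_{i+1} − x_{i+1}·y_i):
  i=1: 3.1186·3.3156 − 0.7342·1.1494 = +9.4961 (running +9.4961)
  i=2: 0.7342·-3.3536 − -0.8954·3.3156 = +0.5066 (running +10.0027)
  i=3: -0.8954·1.1494 − 3.1186·-3.3536 = +9.4294 (running +19.4321)
Area = |Σ|/2 = |19.4321|/2 = 9.7160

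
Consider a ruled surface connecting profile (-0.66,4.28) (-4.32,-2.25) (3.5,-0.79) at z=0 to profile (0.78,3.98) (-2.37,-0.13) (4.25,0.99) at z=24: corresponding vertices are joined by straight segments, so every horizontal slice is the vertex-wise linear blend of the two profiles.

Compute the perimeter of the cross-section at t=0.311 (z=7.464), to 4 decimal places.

Cross-section at t=0.311: each vertex is (1-t)·p0[i] + t·p1[i].
  v1: (1-0.311)·(-0.66,4.28) + 0.311·(0.78,3.98) = (-0.2122,4.1867)
  v2: (1-0.311)·(-4.32,-2.25) + 0.311·(-2.37,-0.13) = (-3.7136,-1.5907)
  v3: (1-0.311)·(3.5,-0.79) + 0.311·(4.25,0.99) = (3.7332,-0.2364)
Perimeter = Σ |v_{i+1} − v_i|:
  edge 1→2: √(-3.5014² + -5.7774²) = 6.7556 (running 6.7556)
  edge 2→3: √(7.4468² + 1.3543²) = 7.5689 (running 14.3245)
  edge 3→1: √(-3.9454² + 4.4231²) = 5.9271 (running 20.2516)
Perimeter = 20.2516

Perimeter at t=0.311: 20.2516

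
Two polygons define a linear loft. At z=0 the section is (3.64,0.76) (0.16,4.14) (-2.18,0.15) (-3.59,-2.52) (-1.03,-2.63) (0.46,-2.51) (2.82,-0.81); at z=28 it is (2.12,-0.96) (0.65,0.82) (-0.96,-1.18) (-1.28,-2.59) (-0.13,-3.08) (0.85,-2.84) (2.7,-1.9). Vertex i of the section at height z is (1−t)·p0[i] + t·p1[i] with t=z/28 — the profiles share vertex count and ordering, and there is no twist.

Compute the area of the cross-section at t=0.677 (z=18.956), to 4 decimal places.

Cross-section at t=0.677: each vertex is (1-t)·p0[i] + t·p1[i].
  v1: (1-0.677)·(3.64,0.76) + 0.677·(2.12,-0.96) = (2.6110,-0.4044)
  v2: (1-0.677)·(0.16,4.14) + 0.677·(0.65,0.82) = (0.4917,1.8924)
  v3: (1-0.677)·(-2.18,0.15) + 0.677·(-0.96,-1.18) = (-1.3541,-0.7504)
  v4: (1-0.677)·(-3.59,-2.52) + 0.677·(-1.28,-2.59) = (-2.0261,-2.5674)
  v5: (1-0.677)·(-1.03,-2.63) + 0.677·(-0.13,-3.08) = (-0.4207,-2.9346)
  v6: (1-0.677)·(0.46,-2.51) + 0.677·(0.85,-2.84) = (0.7240,-2.7334)
  v7: (1-0.677)·(2.82,-0.81) + 0.677·(2.7,-1.9) = (2.7388,-1.5479)
Shoelace sum Σ(x_i·y_{i+1} − x_{i+1}·y_i):
  i=1: 2.6110·1.8924 − 0.4917·-0.4044 = +5.1398 (running +5.1398)
  i=2: 0.4917·-0.7504 − -1.3541·1.8924 = +2.1934 (running +7.3331)
  i=3: -1.3541·-2.5674 − -2.0261·-0.7504 = +1.9560 (running +9.2891)
  i=4: -2.0261·-2.9346 − -0.4207·-2.5674 = +4.8659 (running +14.1550)
  i=5: -0.4207·-2.7334 − 0.7240·-2.9346 = +3.2747 (running +17.4297)
  i=6: 0.7240·-1.5479 − 2.7388·-2.7334 = +6.3654 (running +23.7951)
  i=7: 2.7388·-0.4044 − 2.6110·-1.5479 = +2.9339 (running +26.7290)
Area = |Σ|/2 = |26.7290|/2 = 13.3645

Area at t=0.677: 13.3645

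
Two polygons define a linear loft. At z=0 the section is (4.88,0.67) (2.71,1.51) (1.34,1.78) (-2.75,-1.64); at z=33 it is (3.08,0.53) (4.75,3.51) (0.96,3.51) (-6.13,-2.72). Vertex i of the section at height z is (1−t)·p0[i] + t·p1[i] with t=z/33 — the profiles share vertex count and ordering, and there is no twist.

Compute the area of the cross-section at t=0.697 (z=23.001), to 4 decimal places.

Area at t=0.697: 17.9012

Cross-section at t=0.697: each vertex is (1-t)·p0[i] + t·p1[i].
  v1: (1-0.697)·(4.88,0.67) + 0.697·(3.08,0.53) = (3.6254,0.5724)
  v2: (1-0.697)·(2.71,1.51) + 0.697·(4.75,3.51) = (4.1319,2.9040)
  v3: (1-0.697)·(1.34,1.78) + 0.697·(0.96,3.51) = (1.0751,2.9858)
  v4: (1-0.697)·(-2.75,-1.64) + 0.697·(-6.13,-2.72) = (-5.1059,-2.3928)
Shoelace sum Σ(x_i·y_{i+1} − x_{i+1}·y_i):
  i=1: 3.6254·2.9040 − 4.1319·0.5724 = +8.1630 (running +8.1630)
  i=2: 4.1319·2.9858 − 1.0751·2.9040 = +9.2148 (running +17.3778)
  i=3: 1.0751·-2.3928 − -5.1059·2.9858 = +12.6726 (running +30.0504)
  i=4: -5.1059·0.5724 − 3.6254·-2.3928 = +5.7520 (running +35.8024)
Area = |Σ|/2 = |35.8024|/2 = 17.9012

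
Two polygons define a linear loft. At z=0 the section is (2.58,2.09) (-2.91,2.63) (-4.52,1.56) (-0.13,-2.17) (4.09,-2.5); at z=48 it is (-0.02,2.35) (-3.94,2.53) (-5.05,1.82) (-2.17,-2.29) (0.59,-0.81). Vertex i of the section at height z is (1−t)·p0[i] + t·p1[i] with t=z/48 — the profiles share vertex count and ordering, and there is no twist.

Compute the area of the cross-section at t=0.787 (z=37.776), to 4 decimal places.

Cross-section at t=0.787: each vertex is (1-t)·p0[i] + t·p1[i].
  v1: (1-0.787)·(2.58,2.09) + 0.787·(-0.02,2.35) = (0.5338,2.2946)
  v2: (1-0.787)·(-2.91,2.63) + 0.787·(-3.94,2.53) = (-3.7206,2.5513)
  v3: (1-0.787)·(-4.52,1.56) + 0.787·(-5.05,1.82) = (-4.9371,1.7646)
  v4: (1-0.787)·(-0.13,-2.17) + 0.787·(-2.17,-2.29) = (-1.7355,-2.2644)
  v5: (1-0.787)·(4.09,-2.5) + 0.787·(0.59,-0.81) = (1.3355,-1.1700)
Shoelace sum Σ(x_i·y_{i+1} − x_{i+1}·y_i):
  i=1: 0.5338·2.5513 − -3.7206·2.2946 = +9.8993 (running +9.8993)
  i=2: -3.7206·1.7646 − -4.9371·2.5513 = +6.0306 (running +15.9299)
  i=3: -4.9371·-2.2644 − -1.7355·1.7646 = +14.2423 (running +30.1721)
  i=4: -1.7355·-1.1700 − 1.3355·-2.2644 = +5.0546 (running +35.2267)
  i=5: 1.3355·2.2946 − 0.5338·-1.1700 = +3.6890 (running +38.9157)
Area = |Σ|/2 = |38.9157|/2 = 19.4579

Area at t=0.787: 19.4579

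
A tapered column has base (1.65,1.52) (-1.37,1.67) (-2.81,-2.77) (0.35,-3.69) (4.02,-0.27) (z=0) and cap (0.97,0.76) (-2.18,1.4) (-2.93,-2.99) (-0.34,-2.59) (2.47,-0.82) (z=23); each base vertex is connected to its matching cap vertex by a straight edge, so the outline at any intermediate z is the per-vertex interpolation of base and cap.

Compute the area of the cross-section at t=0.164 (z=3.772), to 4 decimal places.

Cross-section at t=0.164: each vertex is (1-t)·p0[i] + t·p1[i].
  v1: (1-0.164)·(1.65,1.52) + 0.164·(0.97,0.76) = (1.5385,1.3954)
  v2: (1-0.164)·(-1.37,1.67) + 0.164·(-2.18,1.4) = (-1.5028,1.6257)
  v3: (1-0.164)·(-2.81,-2.77) + 0.164·(-2.93,-2.99) = (-2.8297,-2.8061)
  v4: (1-0.164)·(0.35,-3.69) + 0.164·(-0.34,-2.59) = (0.2368,-3.5096)
  v5: (1-0.164)·(4.02,-0.27) + 0.164·(2.47,-0.82) = (3.7658,-0.3602)
Shoelace sum Σ(x_i·y_{i+1} − x_{i+1}·y_i):
  i=1: 1.5385·1.6257 − -1.5028·1.3954 = +4.5981 (running +4.5981)
  i=2: -1.5028·-2.8061 − -2.8297·1.6257 = +8.8174 (running +13.4155)
  i=3: -2.8297·-3.5096 − 0.2368·-2.8061 = +10.5956 (running +24.0111)
  i=4: 0.2368·-0.3602 − 3.7658·-3.5096 = +13.1311 (running +37.1423)
  i=5: 3.7658·1.3954 − 1.5385·-0.3602 = +5.8088 (running +42.9511)
Area = |Σ|/2 = |42.9511|/2 = 21.4755

Area at t=0.164: 21.4755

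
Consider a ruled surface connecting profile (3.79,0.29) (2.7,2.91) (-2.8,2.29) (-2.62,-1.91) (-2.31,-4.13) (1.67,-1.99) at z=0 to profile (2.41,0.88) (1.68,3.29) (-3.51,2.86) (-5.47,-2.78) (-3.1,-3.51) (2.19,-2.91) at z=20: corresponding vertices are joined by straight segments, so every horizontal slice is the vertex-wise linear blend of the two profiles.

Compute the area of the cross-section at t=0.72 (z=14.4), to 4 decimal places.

Cross-section at t=0.72: each vertex is (1-t)·p0[i] + t·p1[i].
  v1: (1-0.72)·(3.79,0.29) + 0.72·(2.41,0.88) = (2.7964,0.7148)
  v2: (1-0.72)·(2.7,2.91) + 0.72·(1.68,3.29) = (1.9656,3.1836)
  v3: (1-0.72)·(-2.8,2.29) + 0.72·(-3.51,2.86) = (-3.3112,2.7004)
  v4: (1-0.72)·(-2.62,-1.91) + 0.72·(-5.47,-2.78) = (-4.6720,-2.5364)
  v5: (1-0.72)·(-2.31,-4.13) + 0.72·(-3.1,-3.51) = (-2.8788,-3.6836)
  v6: (1-0.72)·(1.67,-1.99) + 0.72·(2.19,-2.91) = (2.0444,-2.6524)
Shoelace sum Σ(x_i·y_{i+1} − x_{i+1}·y_i):
  i=1: 2.7964·3.1836 − 1.9656·0.7148 = +7.4976 (running +7.4976)
  i=2: 1.9656·2.7004 − -3.3112·3.1836 = +15.8494 (running +23.3471)
  i=3: -3.3112·-2.5364 − -4.6720·2.7004 = +21.0148 (running +44.3618)
  i=4: -4.6720·-3.6836 − -2.8788·-2.5364 = +9.9080 (running +54.2698)
  i=5: -2.8788·-2.6524 − 2.0444·-3.6836 = +15.1665 (running +69.4363)
  i=6: 2.0444·0.7148 − 2.7964·-2.6524 = +8.8785 (running +78.3148)
Area = |Σ|/2 = |78.3148|/2 = 39.1574

Area at t=0.72: 39.1574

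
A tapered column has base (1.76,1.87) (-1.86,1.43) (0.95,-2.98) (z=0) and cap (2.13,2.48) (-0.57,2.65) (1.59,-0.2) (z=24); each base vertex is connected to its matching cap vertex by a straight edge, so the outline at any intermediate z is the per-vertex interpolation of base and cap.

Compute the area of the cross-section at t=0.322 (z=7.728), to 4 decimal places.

Area at t=0.322: 6.8108

Cross-section at t=0.322: each vertex is (1-t)·p0[i] + t·p1[i].
  v1: (1-0.322)·(1.76,1.87) + 0.322·(2.13,2.48) = (1.8791,2.0664)
  v2: (1-0.322)·(-1.86,1.43) + 0.322·(-0.57,2.65) = (-1.4446,1.8228)
  v3: (1-0.322)·(0.95,-2.98) + 0.322·(1.59,-0.2) = (1.1561,-2.0848)
Shoelace sum Σ(x_i·y_{i+1} − x_{i+1}·y_i):
  i=1: 1.8791·1.8228 − -1.4446·2.0664 = +6.4106 (running +6.4106)
  i=2: -1.4446·-2.0848 − 1.1561·1.8228 = +0.9045 (running +7.3150)
  i=3: 1.1561·2.0664 − 1.8791·-2.0848 = +6.3067 (running +13.6217)
Area = |Σ|/2 = |13.6217|/2 = 6.8108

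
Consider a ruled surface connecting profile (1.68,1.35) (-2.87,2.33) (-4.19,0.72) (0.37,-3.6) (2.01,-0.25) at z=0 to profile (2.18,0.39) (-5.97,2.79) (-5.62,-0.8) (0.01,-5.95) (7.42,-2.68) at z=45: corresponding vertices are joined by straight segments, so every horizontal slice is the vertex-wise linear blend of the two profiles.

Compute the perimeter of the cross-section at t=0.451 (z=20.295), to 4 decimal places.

Perimeter at t=0.451: 24.6269

Cross-section at t=0.451: each vertex is (1-t)·p0[i] + t·p1[i].
  v1: (1-0.451)·(1.68,1.35) + 0.451·(2.18,0.39) = (1.9055,0.9170)
  v2: (1-0.451)·(-2.87,2.33) + 0.451·(-5.97,2.79) = (-4.2681,2.5375)
  v3: (1-0.451)·(-4.19,0.72) + 0.451·(-5.62,-0.8) = (-4.8349,0.0345)
  v4: (1-0.451)·(0.37,-3.6) + 0.451·(0.01,-5.95) = (0.2076,-4.6598)
  v5: (1-0.451)·(2.01,-0.25) + 0.451·(7.42,-2.68) = (4.4499,-1.3459)
Perimeter = Σ |v_{i+1} − v_i|:
  edge 1→2: √(-6.1736² + 1.6204²) = 6.3827 (running 6.3827)
  edge 2→3: √(-0.5668² + -2.5030²) = 2.5664 (running 8.9491)
  edge 3→4: √(5.0426² + -4.6943²) = 6.8894 (running 15.8385)
  edge 4→5: √(4.2423² + 3.3139²) = 5.3832 (running 21.2217)
  edge 5→1: √(-2.5444² + 2.2630²) = 3.4052 (running 24.6269)
Perimeter = 24.6269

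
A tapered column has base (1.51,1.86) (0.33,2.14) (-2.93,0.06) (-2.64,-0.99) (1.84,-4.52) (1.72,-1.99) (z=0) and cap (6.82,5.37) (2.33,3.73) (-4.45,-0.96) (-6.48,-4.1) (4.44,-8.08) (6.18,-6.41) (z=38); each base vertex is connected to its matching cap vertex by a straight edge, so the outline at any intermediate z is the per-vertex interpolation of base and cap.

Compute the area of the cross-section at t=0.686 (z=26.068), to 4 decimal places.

Area at t=0.686: 69.7778

Cross-section at t=0.686: each vertex is (1-t)·p0[i] + t·p1[i].
  v1: (1-0.686)·(1.51,1.86) + 0.686·(6.82,5.37) = (5.1527,4.2679)
  v2: (1-0.686)·(0.33,2.14) + 0.686·(2.33,3.73) = (1.7020,3.2307)
  v3: (1-0.686)·(-2.93,0.06) + 0.686·(-4.45,-0.96) = (-3.9727,-0.6397)
  v4: (1-0.686)·(-2.64,-0.99) + 0.686·(-6.48,-4.1) = (-5.2742,-3.1235)
  v5: (1-0.686)·(1.84,-4.52) + 0.686·(4.44,-8.08) = (3.6236,-6.9622)
  v6: (1-0.686)·(1.72,-1.99) + 0.686·(6.18,-6.41) = (4.7796,-5.0221)
Shoelace sum Σ(x_i·y_{i+1} − x_{i+1}·y_i):
  i=1: 5.1527·3.2307 − 1.7020·4.2679 = +9.3830 (running +9.3830)
  i=2: 1.7020·-0.6397 − -3.9727·3.2307 = +11.7460 (running +21.1290)
  i=3: -3.9727·-3.1235 − -5.2742·-0.6397 = +9.0346 (running +30.1636)
  i=4: -5.2742·-6.9622 − 3.6236·-3.1235 = +48.0383 (running +78.2019)
  i=5: 3.6236·-5.0221 − 4.7796·-6.9622 = +15.0779 (running +93.2798)
  i=6: 4.7796·4.2679 − 5.1527·-5.0221 = +46.2758 (running +139.5556)
Area = |Σ|/2 = |139.5556|/2 = 69.7778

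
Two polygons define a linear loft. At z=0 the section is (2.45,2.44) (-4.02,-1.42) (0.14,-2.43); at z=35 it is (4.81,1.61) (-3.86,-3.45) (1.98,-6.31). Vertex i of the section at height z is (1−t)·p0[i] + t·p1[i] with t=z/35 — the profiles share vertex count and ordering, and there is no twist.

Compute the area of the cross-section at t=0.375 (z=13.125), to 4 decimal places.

Cross-section at t=0.375: each vertex is (1-t)·p0[i] + t·p1[i].
  v1: (1-0.375)·(2.45,2.44) + 0.375·(4.81,1.61) = (3.3350,2.1288)
  v2: (1-0.375)·(-4.02,-1.42) + 0.375·(-3.86,-3.45) = (-3.9600,-2.1813)
  v3: (1-0.375)·(0.14,-2.43) + 0.375·(1.98,-6.31) = (0.8300,-3.8850)
Shoelace sum Σ(x_i·y_{i+1} − x_{i+1}·y_i):
  i=1: 3.3350·-2.1813 − -3.9600·2.1288 = +1.1554 (running +1.1554)
  i=2: -3.9600·-3.8850 − 0.8300·-2.1813 = +17.1950 (running +18.3504)
  i=3: 0.8300·2.1288 − 3.3350·-3.8850 = +14.7233 (running +33.0738)
Area = |Σ|/2 = |33.0738|/2 = 16.5369

Area at t=0.375: 16.5369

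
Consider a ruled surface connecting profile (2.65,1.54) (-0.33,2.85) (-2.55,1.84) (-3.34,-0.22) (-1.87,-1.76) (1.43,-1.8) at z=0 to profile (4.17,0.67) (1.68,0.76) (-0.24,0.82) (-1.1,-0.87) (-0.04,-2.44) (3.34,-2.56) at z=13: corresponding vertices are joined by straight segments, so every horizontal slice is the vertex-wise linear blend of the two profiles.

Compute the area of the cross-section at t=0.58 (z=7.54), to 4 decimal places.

Area at t=0.58: 16.4745

Cross-section at t=0.58: each vertex is (1-t)·p0[i] + t·p1[i].
  v1: (1-0.58)·(2.65,1.54) + 0.58·(4.17,0.67) = (3.5316,1.0354)
  v2: (1-0.58)·(-0.33,2.85) + 0.58·(1.68,0.76) = (0.8358,1.6378)
  v3: (1-0.58)·(-2.55,1.84) + 0.58·(-0.24,0.82) = (-1.2102,1.2484)
  v4: (1-0.58)·(-3.34,-0.22) + 0.58·(-1.1,-0.87) = (-2.0408,-0.5970)
  v5: (1-0.58)·(-1.87,-1.76) + 0.58·(-0.04,-2.44) = (-0.8086,-2.1544)
  v6: (1-0.58)·(1.43,-1.8) + 0.58·(3.34,-2.56) = (2.5378,-2.2408)
Shoelace sum Σ(x_i·y_{i+1} − x_{i+1}·y_i):
  i=1: 3.5316·1.6378 − 0.8358·1.0354 = +4.9187 (running +4.9187)
  i=2: 0.8358·1.2484 − -1.2102·1.6378 = +3.0255 (running +7.9441)
  i=3: -1.2102·-0.5970 − -2.0408·1.2484 = +3.2702 (running +11.2144)
  i=4: -2.0408·-2.1544 − -0.8086·-0.5970 = +3.9140 (running +15.1283)
  i=5: -0.8086·-2.2408 − 2.5378·-2.1544 = +7.2793 (running +22.4077)
  i=6: 2.5378·1.0354 − 3.5316·-2.2408 = +10.5412 (running +32.9489)
Area = |Σ|/2 = |32.9489|/2 = 16.4745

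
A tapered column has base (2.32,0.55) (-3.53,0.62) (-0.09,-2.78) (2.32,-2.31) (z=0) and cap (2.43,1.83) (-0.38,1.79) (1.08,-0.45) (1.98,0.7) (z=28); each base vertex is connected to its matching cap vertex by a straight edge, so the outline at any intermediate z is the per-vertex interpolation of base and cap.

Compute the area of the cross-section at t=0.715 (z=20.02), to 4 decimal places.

Area at t=0.715: 5.6598

Cross-section at t=0.715: each vertex is (1-t)·p0[i] + t·p1[i].
  v1: (1-0.715)·(2.32,0.55) + 0.715·(2.43,1.83) = (2.3986,1.4652)
  v2: (1-0.715)·(-3.53,0.62) + 0.715·(-0.38,1.79) = (-1.2778,1.4566)
  v3: (1-0.715)·(-0.09,-2.78) + 0.715·(1.08,-0.45) = (0.7466,-1.1140)
  v4: (1-0.715)·(2.32,-2.31) + 0.715·(1.98,0.7) = (2.0769,-0.1579)
Shoelace sum Σ(x_i·y_{i+1} − x_{i+1}·y_i):
  i=1: 2.3986·1.4566 − -1.2778·1.4652 = +5.3659 (running +5.3659)
  i=2: -1.2778·-1.1140 − 0.7466·1.4566 = +0.3361 (running +5.7020)
  i=3: 0.7466·-0.1579 − 2.0769·-1.1140 = +2.1959 (running +7.8979)
  i=4: 2.0769·1.4652 − 2.3986·-0.1579 = +3.4217 (running +11.3196)
Area = |Σ|/2 = |11.3196|/2 = 5.6598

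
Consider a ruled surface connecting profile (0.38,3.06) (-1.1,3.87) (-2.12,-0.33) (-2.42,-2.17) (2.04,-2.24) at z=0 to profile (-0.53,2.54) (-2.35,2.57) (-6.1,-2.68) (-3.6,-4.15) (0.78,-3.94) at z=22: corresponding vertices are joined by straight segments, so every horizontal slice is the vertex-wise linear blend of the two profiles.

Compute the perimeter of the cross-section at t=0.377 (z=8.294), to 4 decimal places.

Cross-section at t=0.377: each vertex is (1-t)·p0[i] + t·p1[i].
  v1: (1-0.377)·(0.38,3.06) + 0.377·(-0.53,2.54) = (0.0369,2.8640)
  v2: (1-0.377)·(-1.1,3.87) + 0.377·(-2.35,2.57) = (-1.5713,3.3799)
  v3: (1-0.377)·(-2.12,-0.33) + 0.377·(-6.1,-2.68) = (-3.6205,-1.2160)
  v4: (1-0.377)·(-2.42,-2.17) + 0.377·(-3.6,-4.15) = (-2.8649,-2.9165)
  v5: (1-0.377)·(2.04,-2.24) + 0.377·(0.78,-3.94) = (1.5650,-2.8809)
Perimeter = Σ |v_{i+1} − v_i|:
  edge 1→2: √(-1.6082² + 0.5159²) = 1.6889 (running 1.6889)
  edge 2→3: √(-2.0492² + -4.5959²) = 5.0320 (running 6.7209)
  edge 3→4: √(0.7556² + -1.7005²) = 1.8608 (running 8.5817)
  edge 4→5: √(4.4298² + 0.0356²) = 4.4300 (running 13.0117)
  edge 5→1: √(-1.5281² + 5.7449²) = 5.9446 (running 18.9563)
Perimeter = 18.9563

Perimeter at t=0.377: 18.9563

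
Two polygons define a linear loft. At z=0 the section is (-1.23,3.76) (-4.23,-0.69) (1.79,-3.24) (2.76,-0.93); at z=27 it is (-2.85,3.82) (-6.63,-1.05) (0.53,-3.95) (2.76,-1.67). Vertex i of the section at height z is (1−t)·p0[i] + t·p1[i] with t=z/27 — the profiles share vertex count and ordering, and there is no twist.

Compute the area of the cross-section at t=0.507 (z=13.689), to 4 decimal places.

Cross-section at t=0.507: each vertex is (1-t)·p0[i] + t·p1[i].
  v1: (1-0.507)·(-1.23,3.76) + 0.507·(-2.85,3.82) = (-2.0513,3.7904)
  v2: (1-0.507)·(-4.23,-0.69) + 0.507·(-6.63,-1.05) = (-5.4468,-0.8725)
  v3: (1-0.507)·(1.79,-3.24) + 0.507·(0.53,-3.95) = (1.1512,-3.6000)
  v4: (1-0.507)·(2.76,-0.93) + 0.507·(2.76,-1.67) = (2.7600,-1.3052)
Shoelace sum Σ(x_i·y_{i+1} − x_{i+1}·y_i):
  i=1: -2.0513·-0.8725 − -5.4468·3.7904 = +22.4355 (running +22.4355)
  i=2: -5.4468·-3.6000 − 1.1512·-0.8725 = +20.6127 (running +43.0482)
  i=3: 1.1512·-1.3052 − 2.7600·-3.6000 = +8.4334 (running +51.4817)
  i=4: 2.7600·3.7904 − -2.0513·-1.3052 = +7.7842 (running +59.2659)
Area = |Σ|/2 = |59.2659|/2 = 29.6329

Area at t=0.507: 29.6329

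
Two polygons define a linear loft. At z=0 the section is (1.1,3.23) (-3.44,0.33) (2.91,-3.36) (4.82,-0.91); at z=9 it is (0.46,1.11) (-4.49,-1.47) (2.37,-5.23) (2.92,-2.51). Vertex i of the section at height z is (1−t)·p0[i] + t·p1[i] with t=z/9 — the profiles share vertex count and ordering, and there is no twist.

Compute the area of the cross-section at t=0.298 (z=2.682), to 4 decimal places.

Area at t=0.298: 24.9980

Cross-section at t=0.298: each vertex is (1-t)·p0[i] + t·p1[i].
  v1: (1-0.298)·(1.1,3.23) + 0.298·(0.46,1.11) = (0.9093,2.5982)
  v2: (1-0.298)·(-3.44,0.33) + 0.298·(-4.49,-1.47) = (-3.7529,-0.2064)
  v3: (1-0.298)·(2.91,-3.36) + 0.298·(2.37,-5.23) = (2.7491,-3.9173)
  v4: (1-0.298)·(4.82,-0.91) + 0.298·(2.92,-2.51) = (4.2538,-1.3868)
Shoelace sum Σ(x_i·y_{i+1} − x_{i+1}·y_i):
  i=1: 0.9093·-0.2064 − -3.7529·2.5982 = +9.5633 (running +9.5633)
  i=2: -3.7529·-3.9173 − 2.7491·-0.2064 = +15.2685 (running +24.8318)
  i=3: 2.7491·-1.3868 − 4.2538·-3.9173 = +12.8508 (running +37.6826)
  i=4: 4.2538·2.5982 − 0.9093·-1.3868 = +12.3134 (running +49.9960)
Area = |Σ|/2 = |49.9960|/2 = 24.9980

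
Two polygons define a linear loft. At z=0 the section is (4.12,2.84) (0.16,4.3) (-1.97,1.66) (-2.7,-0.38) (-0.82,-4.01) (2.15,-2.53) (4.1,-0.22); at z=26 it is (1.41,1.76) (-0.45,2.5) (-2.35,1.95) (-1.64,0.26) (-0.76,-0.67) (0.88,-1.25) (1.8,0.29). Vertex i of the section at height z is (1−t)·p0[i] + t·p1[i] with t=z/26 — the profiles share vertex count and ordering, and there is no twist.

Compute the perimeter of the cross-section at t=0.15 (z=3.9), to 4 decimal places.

Cross-section at t=0.15: each vertex is (1-t)·p0[i] + t·p1[i].
  v1: (1-0.15)·(4.12,2.84) + 0.15·(1.41,1.76) = (3.7135,2.6780)
  v2: (1-0.15)·(0.16,4.3) + 0.15·(-0.45,2.5) = (0.0685,4.0300)
  v3: (1-0.15)·(-1.97,1.66) + 0.15·(-2.35,1.95) = (-2.0270,1.7035)
  v4: (1-0.15)·(-2.7,-0.38) + 0.15·(-1.64,0.26) = (-2.5410,-0.2840)
  v5: (1-0.15)·(-0.82,-4.01) + 0.15·(-0.76,-0.67) = (-0.8110,-3.5090)
  v6: (1-0.15)·(2.15,-2.53) + 0.15·(0.88,-1.25) = (1.9595,-2.3380)
  v7: (1-0.15)·(4.1,-0.22) + 0.15·(1.8,0.29) = (3.7550,-0.1435)
Perimeter = Σ |v_{i+1} − v_i|:
  edge 1→2: √(-3.6450² + 1.3520²) = 3.8877 (running 3.8877)
  edge 2→3: √(-2.0955² + -2.3265²) = 3.1311 (running 7.0188)
  edge 3→4: √(-0.5140² + -1.9875²) = 2.0529 (running 9.0716)
  edge 4→5: √(1.7300² + -3.2250²) = 3.6597 (running 12.7314)
  edge 5→6: √(2.7705² + 1.1710²) = 3.0078 (running 15.7392)
  edge 6→7: √(1.7955² + 2.1945²) = 2.8354 (running 18.5746)
  edge 7→1: √(-0.0415² + 2.8215²) = 2.8218 (running 21.3964)
Perimeter = 21.3964

Perimeter at t=0.15: 21.3964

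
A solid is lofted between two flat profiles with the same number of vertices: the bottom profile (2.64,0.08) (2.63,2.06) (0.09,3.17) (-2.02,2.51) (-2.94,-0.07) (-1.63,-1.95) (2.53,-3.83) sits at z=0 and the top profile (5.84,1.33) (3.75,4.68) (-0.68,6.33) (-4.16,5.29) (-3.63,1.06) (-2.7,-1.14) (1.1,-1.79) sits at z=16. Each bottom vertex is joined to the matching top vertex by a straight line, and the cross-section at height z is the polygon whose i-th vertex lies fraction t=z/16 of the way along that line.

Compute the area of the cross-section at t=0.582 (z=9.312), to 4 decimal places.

Area at t=0.582: 42.9824

Cross-section at t=0.582: each vertex is (1-t)·p0[i] + t·p1[i].
  v1: (1-0.582)·(2.64,0.08) + 0.582·(5.84,1.33) = (4.5024,0.8075)
  v2: (1-0.582)·(2.63,2.06) + 0.582·(3.75,4.68) = (3.2818,3.5848)
  v3: (1-0.582)·(0.09,3.17) + 0.582·(-0.68,6.33) = (-0.3581,5.0091)
  v4: (1-0.582)·(-2.02,2.51) + 0.582·(-4.16,5.29) = (-3.2655,4.1280)
  v5: (1-0.582)·(-2.94,-0.07) + 0.582·(-3.63,1.06) = (-3.3416,0.5877)
  v6: (1-0.582)·(-1.63,-1.95) + 0.582·(-2.7,-1.14) = (-2.2527,-1.4786)
  v7: (1-0.582)·(2.53,-3.83) + 0.582·(1.1,-1.79) = (1.6977,-2.6427)
Shoelace sum Σ(x_i·y_{i+1} − x_{i+1}·y_i):
  i=1: 4.5024·3.5848 − 3.2818·0.8075 = +13.4903 (running +13.4903)
  i=2: 3.2818·5.0091 − -0.3581·3.5848 = +17.7230 (running +31.2133)
  i=3: -0.3581·4.1280 − -3.2655·5.0091 = +14.8788 (running +46.0921)
  i=4: -3.2655·0.5877 − -3.3416·4.1280 = +11.8749 (running +57.9670)
  i=5: -3.3416·-1.4786 − -2.2527·0.5877 = +6.2646 (running +64.2317)
  i=6: -2.2527·-2.6427 − 1.6977·-1.4786 = +8.4636 (running +72.6953)
  i=7: 1.6977·0.8075 − 4.5024·-2.6427 = +13.2695 (running +85.9648)
Area = |Σ|/2 = |85.9648|/2 = 42.9824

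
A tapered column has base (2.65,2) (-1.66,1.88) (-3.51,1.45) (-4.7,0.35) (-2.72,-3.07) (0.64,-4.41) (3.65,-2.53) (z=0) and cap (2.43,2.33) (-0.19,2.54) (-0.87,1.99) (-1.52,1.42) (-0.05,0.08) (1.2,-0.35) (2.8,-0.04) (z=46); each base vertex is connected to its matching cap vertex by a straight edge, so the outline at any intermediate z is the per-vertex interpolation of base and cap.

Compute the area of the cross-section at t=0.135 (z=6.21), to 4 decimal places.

Area at t=0.135: 32.8012

Cross-section at t=0.135: each vertex is (1-t)·p0[i] + t·p1[i].
  v1: (1-0.135)·(2.65,2) + 0.135·(2.43,2.33) = (2.6203,2.0446)
  v2: (1-0.135)·(-1.66,1.88) + 0.135·(-0.19,2.54) = (-1.4615,1.9691)
  v3: (1-0.135)·(-3.51,1.45) + 0.135·(-0.87,1.99) = (-3.1536,1.5229)
  v4: (1-0.135)·(-4.7,0.35) + 0.135·(-1.52,1.42) = (-4.2707,0.4944)
  v5: (1-0.135)·(-2.72,-3.07) + 0.135·(-0.05,0.08) = (-2.3596,-2.6447)
  v6: (1-0.135)·(0.64,-4.41) + 0.135·(1.2,-0.35) = (0.7156,-3.8619)
  v7: (1-0.135)·(3.65,-2.53) + 0.135·(2.8,-0.04) = (3.5353,-2.1938)
Shoelace sum Σ(x_i·y_{i+1} − x_{i+1}·y_i):
  i=1: 2.6203·1.9691 − -1.4615·2.0446 = +8.1478 (running +8.1478)
  i=2: -1.4615·1.5229 − -3.1536·1.9691 = +3.9840 (running +12.1318)
  i=3: -3.1536·0.4944 − -4.2707·1.5229 = +4.9446 (running +17.0764)
  i=4: -4.2707·-2.6447 − -2.3596·0.4944 = +12.4616 (running +29.5380)
  i=5: -2.3596·-3.8619 − 0.7156·-2.6447 = +11.0049 (running +40.5429)
  i=6: 0.7156·-2.1938 − 3.5353·-3.8619 = +12.0829 (running +52.6258)
  i=7: 3.5353·2.0446 − 2.6203·-2.1938 = +12.9765 (running +65.6023)
Area = |Σ|/2 = |65.6023|/2 = 32.8012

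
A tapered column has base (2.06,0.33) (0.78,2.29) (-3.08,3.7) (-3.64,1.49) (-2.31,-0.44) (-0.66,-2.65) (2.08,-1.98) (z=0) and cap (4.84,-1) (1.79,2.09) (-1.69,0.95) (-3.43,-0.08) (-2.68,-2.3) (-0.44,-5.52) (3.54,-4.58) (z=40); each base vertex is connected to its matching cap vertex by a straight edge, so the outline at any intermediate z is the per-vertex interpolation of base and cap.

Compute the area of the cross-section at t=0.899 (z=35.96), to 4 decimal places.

Area at t=0.899: 38.9694

Cross-section at t=0.899: each vertex is (1-t)·p0[i] + t·p1[i].
  v1: (1-0.899)·(2.06,0.33) + 0.899·(4.84,-1) = (4.5592,-0.8657)
  v2: (1-0.899)·(0.78,2.29) + 0.899·(1.79,2.09) = (1.6880,2.1102)
  v3: (1-0.899)·(-3.08,3.7) + 0.899·(-1.69,0.95) = (-1.8304,1.2277)
  v4: (1-0.899)·(-3.64,1.49) + 0.899·(-3.43,-0.08) = (-3.4512,0.0786)
  v5: (1-0.899)·(-2.31,-0.44) + 0.899·(-2.68,-2.3) = (-2.6426,-2.1121)
  v6: (1-0.899)·(-0.66,-2.65) + 0.899·(-0.44,-5.52) = (-0.4622,-5.2301)
  v7: (1-0.899)·(2.08,-1.98) + 0.899·(3.54,-4.58) = (3.3925,-4.3174)
Shoelace sum Σ(x_i·y_{i+1} − x_{i+1}·y_i):
  i=1: 4.5592·2.1102 − 1.6880·-0.8657 = +11.0821 (running +11.0821)
  i=2: 1.6880·1.2277 − -1.8304·2.1102 = +5.9349 (running +17.0170)
  i=3: -1.8304·0.0786 − -3.4512·1.2277 = +4.0934 (running +21.1104)
  i=4: -3.4512·-2.1121 − -2.6426·0.0786 = +7.4971 (running +28.6075)
  i=5: -2.6426·-5.2301 − -0.4622·-2.1121 = +12.8450 (running +41.4525)
  i=6: -0.4622·-4.3174 − 3.3925·-5.2301 = +19.7390 (running +61.1915)
  i=7: 3.3925·-0.8657 − 4.5592·-4.3174 = +16.7472 (running +77.9387)
Area = |Σ|/2 = |77.9387|/2 = 38.9694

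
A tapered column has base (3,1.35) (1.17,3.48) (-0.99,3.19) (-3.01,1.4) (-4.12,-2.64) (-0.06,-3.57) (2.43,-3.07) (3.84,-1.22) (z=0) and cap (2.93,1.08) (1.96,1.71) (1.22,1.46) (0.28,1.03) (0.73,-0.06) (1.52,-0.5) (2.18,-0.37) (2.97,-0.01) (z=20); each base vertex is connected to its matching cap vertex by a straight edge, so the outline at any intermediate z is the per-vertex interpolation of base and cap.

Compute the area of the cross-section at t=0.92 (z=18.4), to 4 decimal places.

Area at t=0.92: 5.6530

Cross-section at t=0.92: each vertex is (1-t)·p0[i] + t·p1[i].
  v1: (1-0.92)·(3,1.35) + 0.92·(2.93,1.08) = (2.9356,1.1016)
  v2: (1-0.92)·(1.17,3.48) + 0.92·(1.96,1.71) = (1.8968,1.8516)
  v3: (1-0.92)·(-0.99,3.19) + 0.92·(1.22,1.46) = (1.0432,1.5984)
  v4: (1-0.92)·(-3.01,1.4) + 0.92·(0.28,1.03) = (0.0168,1.0596)
  v5: (1-0.92)·(-4.12,-2.64) + 0.92·(0.73,-0.06) = (0.3420,-0.2664)
  v6: (1-0.92)·(-0.06,-3.57) + 0.92·(1.52,-0.5) = (1.3936,-0.7456)
  v7: (1-0.92)·(2.43,-3.07) + 0.92·(2.18,-0.37) = (2.2000,-0.5860)
  v8: (1-0.92)·(3.84,-1.22) + 0.92·(2.97,-0.01) = (3.0396,-0.1068)
Shoelace sum Σ(x_i·y_{i+1} − x_{i+1}·y_i):
  i=1: 2.9356·1.8516 − 1.8968·1.1016 = +3.3460 (running +3.3460)
  i=2: 1.8968·1.5984 − 1.0432·1.8516 = +1.1003 (running +4.4463)
  i=3: 1.0432·1.0596 − 0.0168·1.5984 = +1.0785 (running +5.5248)
  i=4: 0.0168·-0.2664 − 0.3420·1.0596 = -0.3669 (running +5.1580)
  i=5: 0.3420·-0.7456 − 1.3936·-0.2664 = +0.1163 (running +5.2742)
  i=6: 1.3936·-0.5860 − 2.2000·-0.7456 = +0.8237 (running +6.0979)
  i=7: 2.2000·-0.1068 − 3.0396·-0.5860 = +1.5462 (running +7.6441)
  i=8: 3.0396·1.1016 − 2.9356·-0.1068 = +3.6619 (running +11.3061)
Area = |Σ|/2 = |11.3061|/2 = 5.6530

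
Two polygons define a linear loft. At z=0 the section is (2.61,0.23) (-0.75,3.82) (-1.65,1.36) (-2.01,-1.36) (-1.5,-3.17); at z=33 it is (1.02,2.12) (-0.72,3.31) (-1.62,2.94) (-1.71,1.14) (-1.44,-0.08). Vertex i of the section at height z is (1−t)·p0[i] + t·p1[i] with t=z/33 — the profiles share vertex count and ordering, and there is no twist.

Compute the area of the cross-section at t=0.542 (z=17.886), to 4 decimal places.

Cross-section at t=0.542: each vertex is (1-t)·p0[i] + t·p1[i].
  v1: (1-0.542)·(2.61,0.23) + 0.542·(1.02,2.12) = (1.7482,1.2544)
  v2: (1-0.542)·(-0.75,3.82) + 0.542·(-0.72,3.31) = (-0.7337,3.5436)
  v3: (1-0.542)·(-1.65,1.36) + 0.542·(-1.62,2.94) = (-1.6337,2.2164)
  v4: (1-0.542)·(-2.01,-1.36) + 0.542·(-1.71,1.14) = (-1.8474,-0.0050)
  v5: (1-0.542)·(-1.5,-3.17) + 0.542·(-1.44,-0.08) = (-1.4675,-1.4952)
Shoelace sum Σ(x_i·y_{i+1} − x_{i+1}·y_i):
  i=1: 1.7482·3.5436 − -0.7337·1.2544 = +7.1153 (running +7.1153)
  i=2: -0.7337·2.2164 − -1.6337·3.5436 = +4.1631 (running +11.2784)
  i=3: -1.6337·-0.0050 − -1.8474·2.2164 = +4.1027 (running +15.3811)
  i=4: -1.8474·-1.4952 − -1.4675·-0.0050 = +2.7549 (running +18.1360)
  i=5: -1.4675·1.2544 − 1.7482·-1.4952 = +0.7732 (running +18.9092)
Area = |Σ|/2 = |18.9092|/2 = 9.4546

Area at t=0.542: 9.4546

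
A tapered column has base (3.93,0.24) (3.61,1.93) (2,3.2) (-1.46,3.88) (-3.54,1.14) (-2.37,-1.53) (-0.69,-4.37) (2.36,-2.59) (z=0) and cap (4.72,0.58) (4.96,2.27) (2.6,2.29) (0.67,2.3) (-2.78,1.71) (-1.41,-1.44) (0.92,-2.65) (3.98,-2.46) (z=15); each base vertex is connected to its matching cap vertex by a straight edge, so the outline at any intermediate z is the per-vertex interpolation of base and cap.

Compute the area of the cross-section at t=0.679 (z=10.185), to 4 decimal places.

Area at t=0.679: 32.6502

Cross-section at t=0.679: each vertex is (1-t)·p0[i] + t·p1[i].
  v1: (1-0.679)·(3.93,0.24) + 0.679·(4.72,0.58) = (4.4664,0.4709)
  v2: (1-0.679)·(3.61,1.93) + 0.679·(4.96,2.27) = (4.5267,2.1609)
  v3: (1-0.679)·(2,3.2) + 0.679·(2.6,2.29) = (2.4074,2.5821)
  v4: (1-0.679)·(-1.46,3.88) + 0.679·(0.67,2.3) = (-0.0137,2.8072)
  v5: (1-0.679)·(-3.54,1.14) + 0.679·(-2.78,1.71) = (-3.0240,1.5270)
  v6: (1-0.679)·(-2.37,-1.53) + 0.679·(-1.41,-1.44) = (-1.7182,-1.4689)
  v7: (1-0.679)·(-0.69,-4.37) + 0.679·(0.92,-2.65) = (0.4032,-3.2021)
  v8: (1-0.679)·(2.36,-2.59) + 0.679·(3.98,-2.46) = (3.4600,-2.5017)
Shoelace sum Σ(x_i·y_{i+1} − x_{i+1}·y_i):
  i=1: 4.4664·2.1609 − 4.5267·0.4709 = +7.5199 (running +7.5199)
  i=2: 4.5267·2.5821 − 2.4074·2.1609 = +6.4863 (running +14.0061)
  i=3: 2.4074·2.8072 − -0.0137·2.5821 = +6.7935 (running +20.7996)
  i=4: -0.0137·1.5270 − -3.0240·2.8072 = +8.4678 (running +29.2674)
  i=5: -3.0240·-1.4689 − -1.7182·1.5270 = +7.0655 (running +36.3330)
  i=6: -1.7182·-3.2021 − 0.4032·-1.4689 = +6.0940 (running +42.4270)
  i=7: 0.4032·-2.5017 − 3.4600·-3.2021 = +10.0706 (running +52.4976)
  i=8: 3.4600·0.4709 − 4.4664·-2.5017 = +12.8029 (running +65.3005)
Area = |Σ|/2 = |65.3005|/2 = 32.6502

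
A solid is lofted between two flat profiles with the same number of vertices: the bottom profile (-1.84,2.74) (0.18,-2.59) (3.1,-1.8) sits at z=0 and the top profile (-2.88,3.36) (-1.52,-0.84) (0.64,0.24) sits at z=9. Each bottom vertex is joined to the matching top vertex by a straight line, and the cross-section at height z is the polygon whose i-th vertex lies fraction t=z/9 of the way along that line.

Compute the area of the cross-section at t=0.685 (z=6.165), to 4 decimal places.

Area at t=0.685: 6.2408

Cross-section at t=0.685: each vertex is (1-t)·p0[i] + t·p1[i].
  v1: (1-0.685)·(-1.84,2.74) + 0.685·(-2.88,3.36) = (-2.5524,3.1647)
  v2: (1-0.685)·(0.18,-2.59) + 0.685·(-1.52,-0.84) = (-0.9845,-1.3912)
  v3: (1-0.685)·(3.1,-1.8) + 0.685·(0.64,0.24) = (1.4149,-0.4026)
Shoelace sum Σ(x_i·y_{i+1} − x_{i+1}·y_i):
  i=1: -2.5524·-1.3912 − -0.9845·3.1647 = +6.6667 (running +6.6667)
  i=2: -0.9845·-0.4026 − 1.4149·-1.3912 = +2.3648 (running +9.0315)
  i=3: 1.4149·3.1647 − -2.5524·-0.4026 = +3.4501 (running +12.4817)
Area = |Σ|/2 = |12.4817|/2 = 6.2408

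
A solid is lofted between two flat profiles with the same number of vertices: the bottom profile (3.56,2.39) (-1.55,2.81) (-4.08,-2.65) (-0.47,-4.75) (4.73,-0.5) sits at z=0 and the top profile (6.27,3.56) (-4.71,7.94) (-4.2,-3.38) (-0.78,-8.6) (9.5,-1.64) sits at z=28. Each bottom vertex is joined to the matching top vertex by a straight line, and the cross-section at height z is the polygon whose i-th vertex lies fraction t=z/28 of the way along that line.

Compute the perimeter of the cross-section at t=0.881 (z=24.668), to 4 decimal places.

Perimeter at t=0.881: 45.0620

Cross-section at t=0.881: each vertex is (1-t)·p0[i] + t·p1[i].
  v1: (1-0.881)·(3.56,2.39) + 0.881·(6.27,3.56) = (5.9475,3.4208)
  v2: (1-0.881)·(-1.55,2.81) + 0.881·(-4.71,7.94) = (-4.3340,7.3295)
  v3: (1-0.881)·(-4.08,-2.65) + 0.881·(-4.2,-3.38) = (-4.1857,-3.2931)
  v4: (1-0.881)·(-0.47,-4.75) + 0.881·(-0.78,-8.6) = (-0.7431,-8.1418)
  v5: (1-0.881)·(4.73,-0.5) + 0.881·(9.5,-1.64) = (8.9324,-1.5043)
Perimeter = Σ |v_{i+1} − v_i|:
  edge 1→2: √(-10.2815² + 3.9088²) = 10.9994 (running 10.9994)
  edge 2→3: √(0.1482² + -10.6227²) = 10.6237 (running 21.6231)
  edge 3→4: √(3.4426² + -4.8487²) = 5.9466 (running 27.5697)
  edge 4→5: √(9.6755² + 6.6375²) = 11.7333 (running 39.3030)
  edge 5→1: √(-2.9849² + 4.9251²) = 5.7590 (running 45.0620)
Perimeter = 45.0620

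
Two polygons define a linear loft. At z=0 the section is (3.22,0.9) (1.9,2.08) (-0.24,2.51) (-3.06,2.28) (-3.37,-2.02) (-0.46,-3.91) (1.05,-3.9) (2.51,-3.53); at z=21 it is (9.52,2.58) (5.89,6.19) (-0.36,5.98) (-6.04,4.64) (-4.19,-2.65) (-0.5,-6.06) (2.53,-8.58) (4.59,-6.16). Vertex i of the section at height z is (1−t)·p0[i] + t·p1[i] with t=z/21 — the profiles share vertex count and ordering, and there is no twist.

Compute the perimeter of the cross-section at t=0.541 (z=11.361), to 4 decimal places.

Perimeter at t=0.541: 35.0788

Cross-section at t=0.541: each vertex is (1-t)·p0[i] + t·p1[i].
  v1: (1-0.541)·(3.22,0.9) + 0.541·(9.52,2.58) = (6.6283,1.8089)
  v2: (1-0.541)·(1.9,2.08) + 0.541·(5.89,6.19) = (4.0586,4.3035)
  v3: (1-0.541)·(-0.24,2.51) + 0.541·(-0.36,5.98) = (-0.3049,4.3873)
  v4: (1-0.541)·(-3.06,2.28) + 0.541·(-6.04,4.64) = (-4.6722,3.5568)
  v5: (1-0.541)·(-3.37,-2.02) + 0.541·(-4.19,-2.65) = (-3.8136,-2.3608)
  v6: (1-0.541)·(-0.46,-3.91) + 0.541·(-0.5,-6.06) = (-0.4816,-5.0732)
  v7: (1-0.541)·(1.05,-3.9) + 0.541·(2.53,-8.58) = (1.8507,-6.4319)
  v8: (1-0.541)·(2.51,-3.53) + 0.541·(4.59,-6.16) = (3.6353,-4.9528)
Perimeter = Σ |v_{i+1} − v_i|:
  edge 1→2: √(-2.5697² + 2.4946²) = 3.5814 (running 3.5814)
  edge 2→3: √(-4.3635² + 0.0838²) = 4.3643 (running 7.9457)
  edge 3→4: √(-4.3673² + -0.8305²) = 4.4455 (running 12.3913)
  edge 4→5: √(0.8586² + -5.9176²) = 5.9795 (running 18.3708)
  edge 5→6: √(3.3320² + -2.7123²) = 4.2964 (running 22.6672)
  edge 6→7: √(2.3323² + -1.3587²) = 2.6992 (running 25.3664)
  edge 7→8: √(1.7846² + 1.4790²) = 2.3178 (running 27.6843)
  edge 8→1: √(2.9930² + 6.7617²) = 7.3945 (running 35.0788)
Perimeter = 35.0788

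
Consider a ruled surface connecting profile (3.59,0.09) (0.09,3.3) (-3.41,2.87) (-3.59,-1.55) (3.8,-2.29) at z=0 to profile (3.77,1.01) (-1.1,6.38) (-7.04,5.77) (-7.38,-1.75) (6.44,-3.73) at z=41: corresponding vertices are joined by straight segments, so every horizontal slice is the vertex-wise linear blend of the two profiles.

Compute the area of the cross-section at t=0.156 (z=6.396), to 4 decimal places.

Area at t=0.156: 37.9249

Cross-section at t=0.156: each vertex is (1-t)·p0[i] + t·p1[i].
  v1: (1-0.156)·(3.59,0.09) + 0.156·(3.77,1.01) = (3.6181,0.2335)
  v2: (1-0.156)·(0.09,3.3) + 0.156·(-1.1,6.38) = (-0.0956,3.7805)
  v3: (1-0.156)·(-3.41,2.87) + 0.156·(-7.04,5.77) = (-3.9763,3.3224)
  v4: (1-0.156)·(-3.59,-1.55) + 0.156·(-7.38,-1.75) = (-4.1812,-1.5812)
  v5: (1-0.156)·(3.8,-2.29) + 0.156·(6.44,-3.73) = (4.2118,-2.5146)
Shoelace sum Σ(x_i·y_{i+1} − x_{i+1}·y_i):
  i=1: 3.6181·3.7805 − -0.0956·0.2335 = +13.7004 (running +13.7004)
  i=2: -0.0956·3.3224 − -3.9763·3.7805 = +14.7145 (running +28.4149)
  i=3: -3.9763·-1.5812 − -4.1812·3.3224 = +20.1790 (running +48.5940)
  i=4: -4.1812·-2.5146 − 4.2118·-1.5812 = +17.1741 (running +65.7680)
  i=5: 4.2118·0.2335 − 3.6181·-2.5146 = +10.0817 (running +75.8497)
Area = |Σ|/2 = |75.8497|/2 = 37.9249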